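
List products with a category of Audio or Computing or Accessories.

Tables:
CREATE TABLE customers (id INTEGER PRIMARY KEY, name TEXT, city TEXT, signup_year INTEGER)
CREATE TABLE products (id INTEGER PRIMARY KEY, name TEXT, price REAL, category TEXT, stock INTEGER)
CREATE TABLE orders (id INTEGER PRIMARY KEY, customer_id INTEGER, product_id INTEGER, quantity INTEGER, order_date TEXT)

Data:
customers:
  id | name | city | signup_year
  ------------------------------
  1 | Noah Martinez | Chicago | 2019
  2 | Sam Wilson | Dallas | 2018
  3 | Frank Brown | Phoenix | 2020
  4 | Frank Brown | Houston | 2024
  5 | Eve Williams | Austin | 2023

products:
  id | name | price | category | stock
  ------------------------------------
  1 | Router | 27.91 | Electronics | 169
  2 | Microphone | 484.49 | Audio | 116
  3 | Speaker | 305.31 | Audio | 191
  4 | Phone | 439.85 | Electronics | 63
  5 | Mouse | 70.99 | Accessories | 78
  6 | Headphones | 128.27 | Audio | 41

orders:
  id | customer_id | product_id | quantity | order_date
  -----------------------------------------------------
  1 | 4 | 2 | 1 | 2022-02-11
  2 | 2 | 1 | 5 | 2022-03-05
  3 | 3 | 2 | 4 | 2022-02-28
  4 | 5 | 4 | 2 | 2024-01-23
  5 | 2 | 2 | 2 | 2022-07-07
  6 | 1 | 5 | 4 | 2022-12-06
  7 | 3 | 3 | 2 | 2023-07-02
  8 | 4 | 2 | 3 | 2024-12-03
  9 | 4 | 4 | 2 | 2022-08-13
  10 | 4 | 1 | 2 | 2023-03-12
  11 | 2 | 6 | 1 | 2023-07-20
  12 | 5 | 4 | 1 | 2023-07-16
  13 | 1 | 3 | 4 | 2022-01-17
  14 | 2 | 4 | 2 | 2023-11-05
SELECT name, category FROM products WHERE category IN ('Audio', 'Computing', 'Accessories')

Execution result:
name | category
Microphone | Audio
Speaker | Audio
Mouse | Accessories
Headphones | Audio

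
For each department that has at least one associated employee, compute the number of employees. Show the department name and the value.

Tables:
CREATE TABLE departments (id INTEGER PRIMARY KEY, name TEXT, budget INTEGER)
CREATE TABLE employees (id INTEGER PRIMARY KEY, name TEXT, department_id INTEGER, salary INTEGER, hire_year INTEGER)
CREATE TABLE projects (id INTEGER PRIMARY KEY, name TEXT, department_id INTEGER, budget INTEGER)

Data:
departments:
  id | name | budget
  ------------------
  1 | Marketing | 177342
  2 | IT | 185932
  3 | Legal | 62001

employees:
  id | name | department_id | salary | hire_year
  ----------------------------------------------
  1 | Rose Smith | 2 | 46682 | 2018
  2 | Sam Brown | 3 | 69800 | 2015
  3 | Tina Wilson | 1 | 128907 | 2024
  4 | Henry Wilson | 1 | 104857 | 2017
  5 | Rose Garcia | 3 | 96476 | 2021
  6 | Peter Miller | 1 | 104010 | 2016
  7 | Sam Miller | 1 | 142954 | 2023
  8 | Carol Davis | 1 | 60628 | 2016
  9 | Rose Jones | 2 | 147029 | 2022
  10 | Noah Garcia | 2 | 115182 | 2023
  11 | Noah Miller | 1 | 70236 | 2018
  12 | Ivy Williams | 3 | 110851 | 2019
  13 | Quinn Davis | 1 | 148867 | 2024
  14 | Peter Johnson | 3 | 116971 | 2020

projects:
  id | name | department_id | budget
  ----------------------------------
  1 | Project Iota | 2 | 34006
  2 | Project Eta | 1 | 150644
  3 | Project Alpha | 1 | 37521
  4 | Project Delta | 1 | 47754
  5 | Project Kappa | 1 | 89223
SELECT p.name, COUNT(*) AS n FROM employees c JOIN departments p ON c.department_id = p.id GROUP BY p.id, p.name

Execution result:
name | n
Marketing | 7
IT | 3
Legal | 4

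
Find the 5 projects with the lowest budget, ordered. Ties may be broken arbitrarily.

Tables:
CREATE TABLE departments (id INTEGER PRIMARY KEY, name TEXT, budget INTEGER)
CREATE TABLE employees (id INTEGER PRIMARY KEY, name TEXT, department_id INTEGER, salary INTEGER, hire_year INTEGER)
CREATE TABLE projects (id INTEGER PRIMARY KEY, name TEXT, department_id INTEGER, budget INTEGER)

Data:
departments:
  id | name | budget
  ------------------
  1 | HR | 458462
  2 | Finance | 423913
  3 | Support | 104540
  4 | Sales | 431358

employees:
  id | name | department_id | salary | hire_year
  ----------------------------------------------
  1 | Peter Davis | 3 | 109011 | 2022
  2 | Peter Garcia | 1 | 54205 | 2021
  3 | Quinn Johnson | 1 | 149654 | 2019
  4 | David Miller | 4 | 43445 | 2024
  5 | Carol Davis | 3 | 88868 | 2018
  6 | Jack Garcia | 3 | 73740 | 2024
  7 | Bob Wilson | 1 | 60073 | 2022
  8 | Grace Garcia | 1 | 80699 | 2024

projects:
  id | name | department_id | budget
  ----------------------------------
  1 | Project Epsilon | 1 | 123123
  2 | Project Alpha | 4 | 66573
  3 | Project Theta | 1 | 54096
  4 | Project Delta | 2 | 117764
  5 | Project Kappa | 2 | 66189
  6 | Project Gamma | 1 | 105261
SELECT name, budget FROM projects ORDER BY budget ASC LIMIT 5

Execution result:
name | budget
Project Theta | 54096
Project Kappa | 66189
Project Alpha | 66573
Project Gamma | 105261
Project Delta | 117764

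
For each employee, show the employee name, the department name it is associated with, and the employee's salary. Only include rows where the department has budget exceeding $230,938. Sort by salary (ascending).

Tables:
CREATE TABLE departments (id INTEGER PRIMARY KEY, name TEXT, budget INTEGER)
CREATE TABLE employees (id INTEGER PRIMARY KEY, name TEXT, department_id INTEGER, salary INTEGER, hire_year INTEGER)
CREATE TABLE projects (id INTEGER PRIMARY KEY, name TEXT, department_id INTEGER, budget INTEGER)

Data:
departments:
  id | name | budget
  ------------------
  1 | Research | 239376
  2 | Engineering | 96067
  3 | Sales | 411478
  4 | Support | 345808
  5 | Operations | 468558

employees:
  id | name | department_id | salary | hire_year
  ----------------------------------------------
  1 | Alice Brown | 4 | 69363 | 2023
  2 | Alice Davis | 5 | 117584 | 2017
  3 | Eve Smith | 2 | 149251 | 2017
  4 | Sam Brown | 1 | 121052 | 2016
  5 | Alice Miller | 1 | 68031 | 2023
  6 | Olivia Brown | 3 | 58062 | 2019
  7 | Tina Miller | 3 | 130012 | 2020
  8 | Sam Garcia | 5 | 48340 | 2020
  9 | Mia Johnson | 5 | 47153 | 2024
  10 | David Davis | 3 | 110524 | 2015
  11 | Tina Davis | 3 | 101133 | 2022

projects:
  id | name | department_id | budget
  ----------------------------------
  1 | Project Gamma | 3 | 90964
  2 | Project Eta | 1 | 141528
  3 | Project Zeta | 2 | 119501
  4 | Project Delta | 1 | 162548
SELECT c.name, p.name AS department, c.salary FROM employees c JOIN departments p ON c.department_id = p.id WHERE p.budget > 230938 ORDER BY c.salary ASC

Execution result:
name | department | salary
Mia Johnson | Operations | 47153
Sam Garcia | Operations | 48340
Olivia Brown | Sales | 58062
Alice Miller | Research | 68031
Alice Brown | Support | 69363
Tina Davis | Sales | 101133
David Davis | Sales | 110524
Alice Davis | Operations | 117584
Sam Brown | Research | 121052
Tina Miller | Sales | 130012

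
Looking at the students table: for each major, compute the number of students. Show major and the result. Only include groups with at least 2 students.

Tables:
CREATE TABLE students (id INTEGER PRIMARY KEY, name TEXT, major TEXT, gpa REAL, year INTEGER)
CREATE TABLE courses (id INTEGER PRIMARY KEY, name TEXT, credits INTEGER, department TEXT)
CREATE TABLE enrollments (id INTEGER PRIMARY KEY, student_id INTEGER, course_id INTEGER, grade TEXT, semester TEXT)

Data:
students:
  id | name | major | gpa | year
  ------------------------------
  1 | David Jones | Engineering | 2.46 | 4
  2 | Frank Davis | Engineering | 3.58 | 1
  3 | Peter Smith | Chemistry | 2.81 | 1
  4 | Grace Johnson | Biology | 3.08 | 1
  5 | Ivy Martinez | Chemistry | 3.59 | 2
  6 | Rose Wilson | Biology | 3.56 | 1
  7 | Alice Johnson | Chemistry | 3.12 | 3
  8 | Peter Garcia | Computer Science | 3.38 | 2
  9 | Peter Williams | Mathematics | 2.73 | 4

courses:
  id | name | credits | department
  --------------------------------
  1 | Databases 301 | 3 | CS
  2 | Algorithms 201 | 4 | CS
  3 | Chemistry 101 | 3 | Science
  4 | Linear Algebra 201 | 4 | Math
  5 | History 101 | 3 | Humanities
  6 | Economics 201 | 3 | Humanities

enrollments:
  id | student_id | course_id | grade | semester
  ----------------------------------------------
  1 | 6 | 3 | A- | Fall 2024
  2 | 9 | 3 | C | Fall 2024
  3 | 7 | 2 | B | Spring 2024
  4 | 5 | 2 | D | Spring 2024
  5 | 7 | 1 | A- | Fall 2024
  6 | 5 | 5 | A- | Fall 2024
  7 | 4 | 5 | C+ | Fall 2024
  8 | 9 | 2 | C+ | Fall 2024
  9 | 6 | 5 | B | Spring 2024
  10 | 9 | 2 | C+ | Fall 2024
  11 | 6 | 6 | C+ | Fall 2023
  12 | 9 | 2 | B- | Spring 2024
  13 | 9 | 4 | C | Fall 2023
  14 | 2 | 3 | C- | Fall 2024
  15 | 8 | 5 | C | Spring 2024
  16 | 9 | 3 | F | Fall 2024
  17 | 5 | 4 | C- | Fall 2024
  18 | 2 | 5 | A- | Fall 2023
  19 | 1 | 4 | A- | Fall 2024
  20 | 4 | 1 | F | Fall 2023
SELECT major, COUNT(*) AS n FROM students GROUP BY major HAVING COUNT(*) >= 2

Execution result:
major | n
Biology | 2
Chemistry | 3
Engineering | 2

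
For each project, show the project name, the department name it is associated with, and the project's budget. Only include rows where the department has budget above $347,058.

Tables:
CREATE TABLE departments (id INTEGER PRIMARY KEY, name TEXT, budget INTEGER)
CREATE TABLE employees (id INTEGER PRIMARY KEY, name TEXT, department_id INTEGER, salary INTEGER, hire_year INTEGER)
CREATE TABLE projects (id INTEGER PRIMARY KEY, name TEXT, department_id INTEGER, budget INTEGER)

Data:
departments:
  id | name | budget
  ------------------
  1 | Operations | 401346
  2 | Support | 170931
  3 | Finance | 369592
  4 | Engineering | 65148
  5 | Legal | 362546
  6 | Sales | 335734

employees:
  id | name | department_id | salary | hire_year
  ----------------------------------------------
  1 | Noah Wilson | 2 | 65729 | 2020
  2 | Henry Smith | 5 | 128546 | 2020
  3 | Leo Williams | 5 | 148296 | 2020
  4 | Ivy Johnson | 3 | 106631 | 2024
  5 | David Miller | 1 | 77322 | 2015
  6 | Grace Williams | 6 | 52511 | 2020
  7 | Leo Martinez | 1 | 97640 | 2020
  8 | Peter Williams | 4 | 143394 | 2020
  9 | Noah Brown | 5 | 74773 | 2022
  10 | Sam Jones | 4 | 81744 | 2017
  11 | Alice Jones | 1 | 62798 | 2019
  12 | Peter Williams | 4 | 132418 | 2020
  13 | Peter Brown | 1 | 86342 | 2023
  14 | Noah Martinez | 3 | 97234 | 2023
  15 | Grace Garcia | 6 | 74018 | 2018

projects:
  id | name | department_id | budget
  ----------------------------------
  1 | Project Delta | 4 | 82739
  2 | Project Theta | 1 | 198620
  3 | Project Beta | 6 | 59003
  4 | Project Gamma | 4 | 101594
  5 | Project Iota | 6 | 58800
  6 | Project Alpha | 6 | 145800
SELECT c.name, p.name AS department, c.budget FROM projects c JOIN departments p ON c.department_id = p.id WHERE p.budget > 347058

Execution result:
name | department | budget
Project Theta | Operations | 198620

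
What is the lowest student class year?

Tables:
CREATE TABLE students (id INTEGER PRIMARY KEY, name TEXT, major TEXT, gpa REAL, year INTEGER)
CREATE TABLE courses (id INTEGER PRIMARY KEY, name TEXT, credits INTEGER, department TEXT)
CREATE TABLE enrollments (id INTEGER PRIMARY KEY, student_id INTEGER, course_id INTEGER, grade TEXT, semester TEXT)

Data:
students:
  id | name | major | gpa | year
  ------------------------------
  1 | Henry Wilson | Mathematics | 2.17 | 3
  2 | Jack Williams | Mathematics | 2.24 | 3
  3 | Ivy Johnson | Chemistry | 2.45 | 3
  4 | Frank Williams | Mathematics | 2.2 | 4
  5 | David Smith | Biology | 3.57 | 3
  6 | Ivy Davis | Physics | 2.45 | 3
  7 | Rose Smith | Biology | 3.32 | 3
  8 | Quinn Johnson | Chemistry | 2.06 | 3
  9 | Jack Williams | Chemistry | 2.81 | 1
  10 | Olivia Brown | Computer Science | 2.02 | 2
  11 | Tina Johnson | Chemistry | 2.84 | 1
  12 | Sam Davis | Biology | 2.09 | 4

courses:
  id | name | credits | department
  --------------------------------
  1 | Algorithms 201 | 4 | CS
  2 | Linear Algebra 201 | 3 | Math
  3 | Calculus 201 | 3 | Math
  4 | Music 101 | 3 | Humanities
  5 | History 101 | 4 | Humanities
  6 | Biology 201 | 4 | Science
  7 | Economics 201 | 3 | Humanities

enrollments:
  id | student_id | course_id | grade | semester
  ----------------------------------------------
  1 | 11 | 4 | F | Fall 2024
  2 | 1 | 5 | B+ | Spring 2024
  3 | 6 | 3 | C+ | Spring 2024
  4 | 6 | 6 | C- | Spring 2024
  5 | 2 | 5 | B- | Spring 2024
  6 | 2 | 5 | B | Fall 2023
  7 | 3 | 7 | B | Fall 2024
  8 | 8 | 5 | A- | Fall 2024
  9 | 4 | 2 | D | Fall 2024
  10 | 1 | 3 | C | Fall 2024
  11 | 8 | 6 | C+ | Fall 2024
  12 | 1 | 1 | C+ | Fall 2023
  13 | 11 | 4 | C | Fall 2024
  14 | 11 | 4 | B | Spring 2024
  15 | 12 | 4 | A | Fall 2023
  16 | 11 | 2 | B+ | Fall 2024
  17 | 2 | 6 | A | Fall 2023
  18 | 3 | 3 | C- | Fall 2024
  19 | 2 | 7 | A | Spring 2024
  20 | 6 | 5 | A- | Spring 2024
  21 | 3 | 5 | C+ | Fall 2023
SELECT MIN(year) FROM students

Execution result:
1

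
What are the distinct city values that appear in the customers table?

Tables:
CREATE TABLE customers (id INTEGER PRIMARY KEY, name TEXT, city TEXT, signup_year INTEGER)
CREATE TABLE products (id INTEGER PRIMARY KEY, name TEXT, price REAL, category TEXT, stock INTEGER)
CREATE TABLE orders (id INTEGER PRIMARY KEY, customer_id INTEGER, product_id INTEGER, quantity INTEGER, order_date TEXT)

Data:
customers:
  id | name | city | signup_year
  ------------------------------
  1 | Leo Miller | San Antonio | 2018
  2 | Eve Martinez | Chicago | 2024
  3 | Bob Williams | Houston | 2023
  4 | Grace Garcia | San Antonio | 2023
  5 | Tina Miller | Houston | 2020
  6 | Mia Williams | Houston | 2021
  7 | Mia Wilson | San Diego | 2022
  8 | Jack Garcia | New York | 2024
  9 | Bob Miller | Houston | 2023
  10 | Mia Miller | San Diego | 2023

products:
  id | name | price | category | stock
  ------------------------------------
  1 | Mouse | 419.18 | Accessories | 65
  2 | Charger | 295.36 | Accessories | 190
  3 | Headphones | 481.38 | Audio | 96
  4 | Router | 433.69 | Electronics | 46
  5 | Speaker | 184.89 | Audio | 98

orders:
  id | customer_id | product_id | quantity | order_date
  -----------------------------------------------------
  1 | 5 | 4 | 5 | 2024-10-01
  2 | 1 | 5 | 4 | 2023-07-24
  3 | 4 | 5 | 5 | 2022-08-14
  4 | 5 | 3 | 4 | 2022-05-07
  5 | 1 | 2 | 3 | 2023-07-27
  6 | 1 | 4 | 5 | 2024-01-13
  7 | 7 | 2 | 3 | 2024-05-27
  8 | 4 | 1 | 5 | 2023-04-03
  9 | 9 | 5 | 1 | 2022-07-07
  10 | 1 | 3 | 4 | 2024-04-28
SELECT DISTINCT city FROM customers

Execution result:
city
San Antonio
Chicago
Houston
San Diego
New York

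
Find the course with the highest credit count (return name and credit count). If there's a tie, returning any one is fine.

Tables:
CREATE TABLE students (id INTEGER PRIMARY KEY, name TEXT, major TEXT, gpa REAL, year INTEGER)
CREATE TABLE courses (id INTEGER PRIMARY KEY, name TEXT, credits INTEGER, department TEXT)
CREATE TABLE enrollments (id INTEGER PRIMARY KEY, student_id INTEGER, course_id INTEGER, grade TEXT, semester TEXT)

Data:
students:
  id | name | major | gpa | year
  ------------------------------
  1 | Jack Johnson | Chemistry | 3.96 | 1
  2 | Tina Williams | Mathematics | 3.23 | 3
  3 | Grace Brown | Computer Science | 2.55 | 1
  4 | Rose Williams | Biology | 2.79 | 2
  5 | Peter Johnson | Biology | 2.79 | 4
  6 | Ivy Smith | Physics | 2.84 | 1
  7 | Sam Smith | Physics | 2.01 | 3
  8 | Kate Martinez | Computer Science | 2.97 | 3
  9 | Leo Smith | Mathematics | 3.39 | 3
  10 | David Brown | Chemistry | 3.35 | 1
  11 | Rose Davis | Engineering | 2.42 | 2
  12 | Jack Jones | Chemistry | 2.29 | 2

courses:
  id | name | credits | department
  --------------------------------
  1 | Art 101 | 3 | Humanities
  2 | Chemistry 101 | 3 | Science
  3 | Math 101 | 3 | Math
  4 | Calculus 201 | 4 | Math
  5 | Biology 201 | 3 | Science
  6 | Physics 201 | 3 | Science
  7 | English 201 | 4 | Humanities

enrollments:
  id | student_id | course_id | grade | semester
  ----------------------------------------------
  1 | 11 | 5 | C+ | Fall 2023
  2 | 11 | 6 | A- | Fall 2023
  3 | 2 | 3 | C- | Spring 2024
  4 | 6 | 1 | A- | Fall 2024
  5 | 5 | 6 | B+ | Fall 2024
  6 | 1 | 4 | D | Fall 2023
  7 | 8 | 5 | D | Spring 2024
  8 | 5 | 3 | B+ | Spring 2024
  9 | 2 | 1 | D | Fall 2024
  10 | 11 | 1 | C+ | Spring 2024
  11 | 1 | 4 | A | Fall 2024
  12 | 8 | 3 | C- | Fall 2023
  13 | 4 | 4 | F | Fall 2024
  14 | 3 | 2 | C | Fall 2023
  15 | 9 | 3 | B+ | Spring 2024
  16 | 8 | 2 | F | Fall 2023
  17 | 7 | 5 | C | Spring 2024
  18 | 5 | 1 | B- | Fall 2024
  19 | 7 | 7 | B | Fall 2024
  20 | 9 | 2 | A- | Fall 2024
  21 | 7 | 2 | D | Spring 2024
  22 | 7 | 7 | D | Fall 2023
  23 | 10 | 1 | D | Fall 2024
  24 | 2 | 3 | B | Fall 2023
SELECT name, credits FROM courses ORDER BY credits DESC LIMIT 1

Execution result:
name | credits
Calculus 201 | 4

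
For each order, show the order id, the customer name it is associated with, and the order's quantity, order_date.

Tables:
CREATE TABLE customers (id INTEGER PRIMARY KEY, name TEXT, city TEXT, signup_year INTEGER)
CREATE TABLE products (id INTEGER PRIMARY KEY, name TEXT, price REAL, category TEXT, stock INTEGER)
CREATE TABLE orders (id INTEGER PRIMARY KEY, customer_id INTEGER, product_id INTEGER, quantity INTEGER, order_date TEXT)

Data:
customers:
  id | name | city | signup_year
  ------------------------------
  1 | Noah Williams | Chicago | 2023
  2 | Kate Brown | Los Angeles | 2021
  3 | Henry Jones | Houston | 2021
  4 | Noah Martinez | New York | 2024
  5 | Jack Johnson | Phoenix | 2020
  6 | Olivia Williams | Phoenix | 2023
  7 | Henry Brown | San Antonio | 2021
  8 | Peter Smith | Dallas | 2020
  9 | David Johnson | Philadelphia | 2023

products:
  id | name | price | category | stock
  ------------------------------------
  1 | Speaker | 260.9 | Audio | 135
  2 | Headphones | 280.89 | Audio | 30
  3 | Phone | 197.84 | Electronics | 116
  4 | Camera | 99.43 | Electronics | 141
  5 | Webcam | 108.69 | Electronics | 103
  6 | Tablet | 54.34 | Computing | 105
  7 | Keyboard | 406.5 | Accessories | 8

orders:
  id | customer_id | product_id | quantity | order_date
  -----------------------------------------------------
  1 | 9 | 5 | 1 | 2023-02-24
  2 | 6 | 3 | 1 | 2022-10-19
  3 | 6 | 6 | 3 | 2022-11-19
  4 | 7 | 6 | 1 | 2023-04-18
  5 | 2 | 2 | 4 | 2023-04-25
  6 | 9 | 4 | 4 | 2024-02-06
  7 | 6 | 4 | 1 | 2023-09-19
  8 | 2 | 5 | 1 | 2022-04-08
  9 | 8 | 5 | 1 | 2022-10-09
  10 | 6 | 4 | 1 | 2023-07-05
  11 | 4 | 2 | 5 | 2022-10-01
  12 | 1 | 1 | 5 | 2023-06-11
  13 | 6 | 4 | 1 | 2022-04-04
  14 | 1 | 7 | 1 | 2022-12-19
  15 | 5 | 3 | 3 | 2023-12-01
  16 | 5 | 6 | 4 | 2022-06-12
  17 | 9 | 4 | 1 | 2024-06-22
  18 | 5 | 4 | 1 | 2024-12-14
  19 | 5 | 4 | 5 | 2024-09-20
SELECT c.id, p.name AS customer, c.quantity, c.order_date FROM orders c JOIN customers p ON c.customer_id = p.id

Execution result:
id | customer | quantity | order_date
1 | David Johnson | 1 | 2023-02-24
2 | Olivia Williams | 1 | 2022-10-19
3 | Olivia Williams | 3 | 2022-11-19
4 | Henry Brown | 1 | 2023-04-18
5 | Kate Brown | 4 | 2023-04-25
6 | David Johnson | 4 | 2024-02-06
7 | Olivia Williams | 1 | 2023-09-19
8 | Kate Brown | 1 | 2022-04-08
9 | Peter Smith | 1 | 2022-10-09
10 | Olivia Williams | 1 | 2023-07-05
11 | Noah Martinez | 5 | 2022-10-01
12 | Noah Williams | 5 | 2023-06-11
13 | Olivia Williams | 1 | 2022-04-04
14 | Noah Williams | 1 | 2022-12-19
15 | Jack Johnson | 3 | 2023-12-01
16 | Jack Johnson | 4 | 2022-06-12
17 | David Johnson | 1 | 2024-06-22
18 | Jack Johnson | 1 | 2024-12-14
19 | Jack Johnson | 5 | 2024-09-20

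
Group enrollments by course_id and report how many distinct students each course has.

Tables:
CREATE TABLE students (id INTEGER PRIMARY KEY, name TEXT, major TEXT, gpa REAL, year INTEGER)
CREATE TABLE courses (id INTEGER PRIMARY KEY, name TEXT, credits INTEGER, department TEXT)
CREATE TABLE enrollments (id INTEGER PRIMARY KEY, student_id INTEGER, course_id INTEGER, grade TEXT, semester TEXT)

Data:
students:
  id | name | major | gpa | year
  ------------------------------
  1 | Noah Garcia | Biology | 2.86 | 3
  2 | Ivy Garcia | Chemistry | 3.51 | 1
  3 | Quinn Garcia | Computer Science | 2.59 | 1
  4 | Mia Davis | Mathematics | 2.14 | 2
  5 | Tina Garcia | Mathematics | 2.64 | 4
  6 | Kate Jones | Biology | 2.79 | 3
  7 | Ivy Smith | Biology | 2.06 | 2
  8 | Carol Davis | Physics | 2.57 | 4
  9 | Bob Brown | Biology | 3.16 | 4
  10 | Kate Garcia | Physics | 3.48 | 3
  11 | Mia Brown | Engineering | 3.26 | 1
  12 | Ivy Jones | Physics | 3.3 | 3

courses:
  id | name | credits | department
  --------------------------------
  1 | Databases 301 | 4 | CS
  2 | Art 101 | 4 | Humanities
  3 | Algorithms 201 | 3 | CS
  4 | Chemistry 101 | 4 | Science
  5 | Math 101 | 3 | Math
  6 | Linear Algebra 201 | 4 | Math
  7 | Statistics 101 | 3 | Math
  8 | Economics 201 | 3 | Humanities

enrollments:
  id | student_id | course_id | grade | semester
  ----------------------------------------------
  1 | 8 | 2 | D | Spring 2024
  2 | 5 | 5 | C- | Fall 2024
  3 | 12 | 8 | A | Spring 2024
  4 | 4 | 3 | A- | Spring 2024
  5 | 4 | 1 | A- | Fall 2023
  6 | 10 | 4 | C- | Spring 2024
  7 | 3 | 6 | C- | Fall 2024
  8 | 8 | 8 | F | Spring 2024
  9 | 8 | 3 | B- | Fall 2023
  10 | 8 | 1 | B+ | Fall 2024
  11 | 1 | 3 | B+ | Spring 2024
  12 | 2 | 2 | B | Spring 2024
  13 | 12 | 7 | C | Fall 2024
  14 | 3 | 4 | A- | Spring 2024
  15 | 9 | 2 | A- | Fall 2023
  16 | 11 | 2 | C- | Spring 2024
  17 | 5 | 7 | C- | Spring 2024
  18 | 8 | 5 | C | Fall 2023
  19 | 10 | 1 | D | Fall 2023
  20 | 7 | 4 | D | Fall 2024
SELECT course_id, COUNT(DISTINCT student_id) AS distinct_student_count FROM enrollments GROUP BY course_id

Execution result:
course_id | distinct_student_count
1 | 3
2 | 4
3 | 3
4 | 3
5 | 2
6 | 1
7 | 2
8 | 2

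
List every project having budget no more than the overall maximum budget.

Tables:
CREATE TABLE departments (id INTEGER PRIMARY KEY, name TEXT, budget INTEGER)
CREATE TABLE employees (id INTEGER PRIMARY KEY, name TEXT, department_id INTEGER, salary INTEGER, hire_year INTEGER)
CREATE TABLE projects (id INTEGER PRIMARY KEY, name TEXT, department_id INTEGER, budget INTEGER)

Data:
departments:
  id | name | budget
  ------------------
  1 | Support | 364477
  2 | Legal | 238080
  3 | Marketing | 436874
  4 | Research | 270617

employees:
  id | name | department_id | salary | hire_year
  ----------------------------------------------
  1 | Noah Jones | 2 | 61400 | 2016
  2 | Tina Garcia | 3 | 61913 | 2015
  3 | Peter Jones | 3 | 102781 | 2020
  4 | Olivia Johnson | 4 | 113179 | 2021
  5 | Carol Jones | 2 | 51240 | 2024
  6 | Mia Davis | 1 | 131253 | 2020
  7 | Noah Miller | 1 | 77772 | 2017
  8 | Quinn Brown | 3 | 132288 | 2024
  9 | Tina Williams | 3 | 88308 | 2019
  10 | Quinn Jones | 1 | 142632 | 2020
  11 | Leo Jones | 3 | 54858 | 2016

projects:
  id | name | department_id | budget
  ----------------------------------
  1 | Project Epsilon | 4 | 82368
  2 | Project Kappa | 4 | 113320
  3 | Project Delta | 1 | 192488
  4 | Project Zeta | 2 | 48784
SELECT name, budget FROM projects WHERE budget <= (SELECT MAX(budget) FROM projects)

Execution result:
name | budget
Project Epsilon | 82368
Project Kappa | 113320
Project Delta | 192488
Project Zeta | 48784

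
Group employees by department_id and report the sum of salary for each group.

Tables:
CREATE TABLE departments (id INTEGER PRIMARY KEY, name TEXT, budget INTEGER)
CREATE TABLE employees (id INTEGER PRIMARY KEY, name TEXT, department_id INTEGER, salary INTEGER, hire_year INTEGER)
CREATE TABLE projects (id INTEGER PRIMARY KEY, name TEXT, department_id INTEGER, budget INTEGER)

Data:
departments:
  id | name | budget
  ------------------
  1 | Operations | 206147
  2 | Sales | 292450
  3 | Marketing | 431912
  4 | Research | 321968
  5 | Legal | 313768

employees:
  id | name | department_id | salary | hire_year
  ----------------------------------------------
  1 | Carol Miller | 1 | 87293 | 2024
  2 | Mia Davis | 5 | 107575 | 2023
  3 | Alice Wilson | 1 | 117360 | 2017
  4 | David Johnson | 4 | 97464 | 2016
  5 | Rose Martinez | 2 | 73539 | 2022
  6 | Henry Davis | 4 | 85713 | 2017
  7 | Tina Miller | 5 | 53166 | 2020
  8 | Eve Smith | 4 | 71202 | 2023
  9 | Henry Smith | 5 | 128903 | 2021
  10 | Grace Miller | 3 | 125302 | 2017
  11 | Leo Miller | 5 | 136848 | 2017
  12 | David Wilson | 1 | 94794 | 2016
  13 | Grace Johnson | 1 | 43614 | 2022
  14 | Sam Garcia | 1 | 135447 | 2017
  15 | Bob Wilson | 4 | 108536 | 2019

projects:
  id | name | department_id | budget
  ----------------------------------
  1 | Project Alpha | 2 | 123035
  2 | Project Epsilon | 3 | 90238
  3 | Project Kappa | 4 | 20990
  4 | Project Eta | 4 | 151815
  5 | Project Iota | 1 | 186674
SELECT department_id, SUM(salary) AS sum_salary FROM employees GROUP BY department_id

Execution result:
department_id | sum_salary
1 | 478508
2 | 73539
3 | 125302
4 | 362915
5 | 426492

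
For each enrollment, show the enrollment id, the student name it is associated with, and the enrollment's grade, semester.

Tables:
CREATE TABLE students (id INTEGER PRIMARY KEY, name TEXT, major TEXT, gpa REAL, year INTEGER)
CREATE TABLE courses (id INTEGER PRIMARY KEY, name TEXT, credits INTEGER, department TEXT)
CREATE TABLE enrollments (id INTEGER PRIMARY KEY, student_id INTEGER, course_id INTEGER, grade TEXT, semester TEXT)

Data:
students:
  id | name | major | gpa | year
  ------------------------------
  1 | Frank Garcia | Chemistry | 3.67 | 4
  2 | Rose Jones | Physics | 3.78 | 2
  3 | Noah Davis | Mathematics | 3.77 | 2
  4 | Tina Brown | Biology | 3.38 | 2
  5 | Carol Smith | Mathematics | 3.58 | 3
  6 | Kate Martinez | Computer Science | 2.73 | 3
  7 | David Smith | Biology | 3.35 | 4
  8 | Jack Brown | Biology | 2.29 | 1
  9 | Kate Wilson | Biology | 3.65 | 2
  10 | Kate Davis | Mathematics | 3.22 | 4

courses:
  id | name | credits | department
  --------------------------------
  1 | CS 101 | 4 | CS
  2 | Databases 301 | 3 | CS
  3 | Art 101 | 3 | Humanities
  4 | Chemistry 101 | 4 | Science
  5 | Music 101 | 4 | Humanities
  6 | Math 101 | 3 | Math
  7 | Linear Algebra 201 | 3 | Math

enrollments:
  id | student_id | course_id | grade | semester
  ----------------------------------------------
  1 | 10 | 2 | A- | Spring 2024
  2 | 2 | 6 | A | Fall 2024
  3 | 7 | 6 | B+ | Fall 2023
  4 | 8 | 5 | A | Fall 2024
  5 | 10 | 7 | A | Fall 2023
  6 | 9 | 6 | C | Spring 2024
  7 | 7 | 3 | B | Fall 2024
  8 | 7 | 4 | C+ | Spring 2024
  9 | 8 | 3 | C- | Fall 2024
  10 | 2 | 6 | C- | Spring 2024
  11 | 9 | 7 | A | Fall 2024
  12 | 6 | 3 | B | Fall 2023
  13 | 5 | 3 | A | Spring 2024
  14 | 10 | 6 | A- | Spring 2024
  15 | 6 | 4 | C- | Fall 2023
SELECT c.id, p.name AS student, c.grade, c.semester FROM enrollments c JOIN students p ON c.student_id = p.id

Execution result:
id | student | grade | semester
1 | Kate Davis | A- | Spring 2024
2 | Rose Jones | A | Fall 2024
3 | David Smith | B+ | Fall 2023
4 | Jack Brown | A | Fall 2024
5 | Kate Davis | A | Fall 2023
6 | Kate Wilson | C | Spring 2024
7 | David Smith | B | Fall 2024
8 | David Smith | C+ | Spring 2024
9 | Jack Brown | C- | Fall 2024
10 | Rose Jones | C- | Spring 2024
11 | Kate Wilson | A | Fall 2024
12 | Kate Martinez | B | Fall 2023
13 | Carol Smith | A | Spring 2024
14 | Kate Davis | A- | Spring 2024
15 | Kate Martinez | C- | Fall 2023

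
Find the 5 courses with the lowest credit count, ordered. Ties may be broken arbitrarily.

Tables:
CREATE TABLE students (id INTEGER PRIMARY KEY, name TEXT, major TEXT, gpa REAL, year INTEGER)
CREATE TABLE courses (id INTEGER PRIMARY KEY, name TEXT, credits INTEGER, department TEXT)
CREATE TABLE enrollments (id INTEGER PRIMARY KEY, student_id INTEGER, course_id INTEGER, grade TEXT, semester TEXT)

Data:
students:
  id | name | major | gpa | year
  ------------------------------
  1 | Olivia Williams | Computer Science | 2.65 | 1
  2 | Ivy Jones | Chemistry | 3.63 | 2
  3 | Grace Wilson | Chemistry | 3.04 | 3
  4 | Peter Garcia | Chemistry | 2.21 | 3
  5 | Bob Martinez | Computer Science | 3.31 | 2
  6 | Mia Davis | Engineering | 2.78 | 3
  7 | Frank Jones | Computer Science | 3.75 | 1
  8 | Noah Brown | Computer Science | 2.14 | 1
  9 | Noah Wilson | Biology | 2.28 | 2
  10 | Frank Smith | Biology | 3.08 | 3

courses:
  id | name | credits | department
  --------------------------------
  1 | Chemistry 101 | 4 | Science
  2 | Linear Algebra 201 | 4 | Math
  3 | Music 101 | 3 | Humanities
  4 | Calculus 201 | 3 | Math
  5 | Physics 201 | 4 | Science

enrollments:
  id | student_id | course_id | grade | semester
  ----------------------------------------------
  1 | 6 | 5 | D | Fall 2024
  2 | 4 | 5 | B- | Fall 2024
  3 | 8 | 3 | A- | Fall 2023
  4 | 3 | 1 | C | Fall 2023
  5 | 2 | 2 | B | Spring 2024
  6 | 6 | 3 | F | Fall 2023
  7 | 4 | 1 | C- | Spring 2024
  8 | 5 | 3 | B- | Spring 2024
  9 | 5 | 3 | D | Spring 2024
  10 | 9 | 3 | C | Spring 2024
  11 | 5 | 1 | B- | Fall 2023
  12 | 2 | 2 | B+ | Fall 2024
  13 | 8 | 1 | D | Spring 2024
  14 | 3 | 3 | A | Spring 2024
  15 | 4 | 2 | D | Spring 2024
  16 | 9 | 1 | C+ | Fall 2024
SELECT name, credits FROM courses ORDER BY credits ASC LIMIT 5

Execution result:
name | credits
Music 101 | 3
Calculus 201 | 3
Chemistry 101 | 4
Linear Algebra 201 | 4
Physics 201 | 4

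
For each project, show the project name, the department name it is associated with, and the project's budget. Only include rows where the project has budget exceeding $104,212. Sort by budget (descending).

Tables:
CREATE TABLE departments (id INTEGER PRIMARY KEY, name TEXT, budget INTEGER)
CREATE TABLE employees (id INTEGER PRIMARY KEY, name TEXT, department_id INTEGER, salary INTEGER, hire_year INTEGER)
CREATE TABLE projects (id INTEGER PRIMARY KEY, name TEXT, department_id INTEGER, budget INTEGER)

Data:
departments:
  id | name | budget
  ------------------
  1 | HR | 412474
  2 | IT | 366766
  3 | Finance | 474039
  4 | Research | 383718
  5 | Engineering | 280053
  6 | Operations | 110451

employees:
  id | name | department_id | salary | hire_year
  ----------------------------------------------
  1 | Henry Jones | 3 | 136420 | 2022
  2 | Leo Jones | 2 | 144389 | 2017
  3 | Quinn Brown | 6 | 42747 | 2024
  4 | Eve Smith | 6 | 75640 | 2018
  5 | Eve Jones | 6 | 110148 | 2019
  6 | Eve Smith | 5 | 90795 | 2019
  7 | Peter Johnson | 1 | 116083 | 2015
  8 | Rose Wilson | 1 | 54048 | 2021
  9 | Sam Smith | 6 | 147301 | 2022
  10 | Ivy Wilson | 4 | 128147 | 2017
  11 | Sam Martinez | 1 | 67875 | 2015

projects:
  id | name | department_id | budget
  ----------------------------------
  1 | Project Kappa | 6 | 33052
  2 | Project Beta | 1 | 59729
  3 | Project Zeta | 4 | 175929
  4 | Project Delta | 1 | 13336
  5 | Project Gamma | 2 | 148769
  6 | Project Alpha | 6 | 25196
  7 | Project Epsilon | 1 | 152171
SELECT c.name, p.name AS department, c.budget FROM projects c JOIN departments p ON c.department_id = p.id WHERE c.budget > 104212 ORDER BY c.budget DESC

Execution result:
name | department | budget
Project Zeta | Research | 175929
Project Epsilon | HR | 152171
Project Gamma | IT | 148769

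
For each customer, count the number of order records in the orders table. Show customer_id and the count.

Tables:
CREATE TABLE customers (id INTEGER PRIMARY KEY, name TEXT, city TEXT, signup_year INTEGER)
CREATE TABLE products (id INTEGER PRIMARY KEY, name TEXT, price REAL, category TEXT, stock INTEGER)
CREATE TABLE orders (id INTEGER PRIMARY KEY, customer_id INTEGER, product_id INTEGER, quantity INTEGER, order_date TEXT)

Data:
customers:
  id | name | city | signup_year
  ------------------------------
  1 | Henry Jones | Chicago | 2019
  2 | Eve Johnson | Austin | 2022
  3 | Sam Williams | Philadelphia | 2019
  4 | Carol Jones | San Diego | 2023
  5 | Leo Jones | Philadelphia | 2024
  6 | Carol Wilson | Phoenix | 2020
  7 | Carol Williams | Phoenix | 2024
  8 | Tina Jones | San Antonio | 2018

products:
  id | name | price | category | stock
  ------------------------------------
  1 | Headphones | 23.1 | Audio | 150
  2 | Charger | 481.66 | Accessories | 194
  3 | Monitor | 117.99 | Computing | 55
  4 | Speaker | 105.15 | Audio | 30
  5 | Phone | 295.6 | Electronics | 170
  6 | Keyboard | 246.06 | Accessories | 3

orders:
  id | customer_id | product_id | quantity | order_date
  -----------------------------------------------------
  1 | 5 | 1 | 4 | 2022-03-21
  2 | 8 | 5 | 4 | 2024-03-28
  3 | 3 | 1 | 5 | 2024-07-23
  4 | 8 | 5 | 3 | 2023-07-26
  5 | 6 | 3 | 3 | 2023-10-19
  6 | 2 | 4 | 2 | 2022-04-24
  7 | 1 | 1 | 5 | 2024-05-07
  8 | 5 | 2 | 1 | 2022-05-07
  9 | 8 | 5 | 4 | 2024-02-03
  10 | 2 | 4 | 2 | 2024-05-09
SELECT customer_id, COUNT(*) AS order_count FROM orders GROUP BY customer_id

Execution result:
customer_id | order_count
1 | 1
2 | 2
3 | 1
5 | 2
6 | 1
8 | 3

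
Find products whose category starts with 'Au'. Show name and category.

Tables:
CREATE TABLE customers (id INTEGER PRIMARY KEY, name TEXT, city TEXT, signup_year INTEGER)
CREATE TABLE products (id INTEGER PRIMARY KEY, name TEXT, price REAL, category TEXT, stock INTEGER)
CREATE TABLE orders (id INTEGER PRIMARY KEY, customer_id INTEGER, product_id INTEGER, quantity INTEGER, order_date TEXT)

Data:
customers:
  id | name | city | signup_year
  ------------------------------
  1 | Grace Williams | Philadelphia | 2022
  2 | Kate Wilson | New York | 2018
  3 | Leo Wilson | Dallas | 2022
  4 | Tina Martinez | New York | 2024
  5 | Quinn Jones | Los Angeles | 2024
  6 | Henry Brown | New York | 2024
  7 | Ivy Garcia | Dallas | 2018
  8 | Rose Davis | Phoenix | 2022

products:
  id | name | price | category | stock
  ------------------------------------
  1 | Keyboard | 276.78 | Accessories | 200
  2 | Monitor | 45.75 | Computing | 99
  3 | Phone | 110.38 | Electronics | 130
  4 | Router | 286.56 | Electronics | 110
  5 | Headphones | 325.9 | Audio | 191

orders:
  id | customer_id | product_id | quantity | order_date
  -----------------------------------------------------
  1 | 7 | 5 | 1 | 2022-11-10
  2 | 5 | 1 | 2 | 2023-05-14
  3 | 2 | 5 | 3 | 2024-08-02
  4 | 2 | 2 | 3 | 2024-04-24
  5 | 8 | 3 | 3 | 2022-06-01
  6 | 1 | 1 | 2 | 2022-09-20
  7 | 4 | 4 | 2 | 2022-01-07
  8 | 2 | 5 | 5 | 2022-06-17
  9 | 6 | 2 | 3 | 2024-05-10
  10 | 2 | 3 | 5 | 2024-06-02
SELECT name, category FROM products WHERE category LIKE 'Au%'

Execution result:
name | category
Headphones | Audio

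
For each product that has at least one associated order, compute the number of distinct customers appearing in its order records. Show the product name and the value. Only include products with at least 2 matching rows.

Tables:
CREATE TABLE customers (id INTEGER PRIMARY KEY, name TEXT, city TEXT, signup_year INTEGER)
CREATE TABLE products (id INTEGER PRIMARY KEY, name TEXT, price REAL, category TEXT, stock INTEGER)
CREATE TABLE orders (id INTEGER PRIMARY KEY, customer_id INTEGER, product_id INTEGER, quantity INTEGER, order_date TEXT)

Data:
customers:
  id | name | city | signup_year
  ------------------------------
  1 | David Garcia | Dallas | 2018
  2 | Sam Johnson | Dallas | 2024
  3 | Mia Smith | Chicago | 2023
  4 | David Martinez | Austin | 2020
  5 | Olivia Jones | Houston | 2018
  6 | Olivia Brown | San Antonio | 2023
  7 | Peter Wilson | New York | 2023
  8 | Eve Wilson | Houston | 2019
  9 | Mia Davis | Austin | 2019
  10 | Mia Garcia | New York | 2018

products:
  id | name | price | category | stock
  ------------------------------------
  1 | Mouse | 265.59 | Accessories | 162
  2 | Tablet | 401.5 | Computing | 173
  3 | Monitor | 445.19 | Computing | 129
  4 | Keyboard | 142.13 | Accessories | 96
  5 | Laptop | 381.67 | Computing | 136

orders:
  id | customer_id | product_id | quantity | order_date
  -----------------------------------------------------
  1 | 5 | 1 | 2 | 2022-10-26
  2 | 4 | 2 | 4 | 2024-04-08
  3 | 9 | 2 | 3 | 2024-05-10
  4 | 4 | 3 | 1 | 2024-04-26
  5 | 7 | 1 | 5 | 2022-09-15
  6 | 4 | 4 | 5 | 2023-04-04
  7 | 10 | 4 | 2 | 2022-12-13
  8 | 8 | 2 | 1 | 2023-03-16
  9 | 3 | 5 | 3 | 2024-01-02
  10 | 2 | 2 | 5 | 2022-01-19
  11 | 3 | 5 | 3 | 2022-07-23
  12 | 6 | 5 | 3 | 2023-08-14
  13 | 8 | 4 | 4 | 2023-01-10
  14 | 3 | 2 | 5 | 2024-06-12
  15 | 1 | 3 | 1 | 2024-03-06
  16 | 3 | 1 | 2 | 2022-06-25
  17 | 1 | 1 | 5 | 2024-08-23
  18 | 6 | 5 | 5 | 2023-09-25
SELECT p.name, COUNT(DISTINCT c.customer_id) AS distinct_customer_count FROM orders c JOIN products p ON c.product_id = p.id GROUP BY p.id, p.name HAVING COUNT(*) >= 2

Execution result:
name | distinct_customer_count
Mouse | 4
Tablet | 5
Monitor | 2
Keyboard | 3
Laptop | 2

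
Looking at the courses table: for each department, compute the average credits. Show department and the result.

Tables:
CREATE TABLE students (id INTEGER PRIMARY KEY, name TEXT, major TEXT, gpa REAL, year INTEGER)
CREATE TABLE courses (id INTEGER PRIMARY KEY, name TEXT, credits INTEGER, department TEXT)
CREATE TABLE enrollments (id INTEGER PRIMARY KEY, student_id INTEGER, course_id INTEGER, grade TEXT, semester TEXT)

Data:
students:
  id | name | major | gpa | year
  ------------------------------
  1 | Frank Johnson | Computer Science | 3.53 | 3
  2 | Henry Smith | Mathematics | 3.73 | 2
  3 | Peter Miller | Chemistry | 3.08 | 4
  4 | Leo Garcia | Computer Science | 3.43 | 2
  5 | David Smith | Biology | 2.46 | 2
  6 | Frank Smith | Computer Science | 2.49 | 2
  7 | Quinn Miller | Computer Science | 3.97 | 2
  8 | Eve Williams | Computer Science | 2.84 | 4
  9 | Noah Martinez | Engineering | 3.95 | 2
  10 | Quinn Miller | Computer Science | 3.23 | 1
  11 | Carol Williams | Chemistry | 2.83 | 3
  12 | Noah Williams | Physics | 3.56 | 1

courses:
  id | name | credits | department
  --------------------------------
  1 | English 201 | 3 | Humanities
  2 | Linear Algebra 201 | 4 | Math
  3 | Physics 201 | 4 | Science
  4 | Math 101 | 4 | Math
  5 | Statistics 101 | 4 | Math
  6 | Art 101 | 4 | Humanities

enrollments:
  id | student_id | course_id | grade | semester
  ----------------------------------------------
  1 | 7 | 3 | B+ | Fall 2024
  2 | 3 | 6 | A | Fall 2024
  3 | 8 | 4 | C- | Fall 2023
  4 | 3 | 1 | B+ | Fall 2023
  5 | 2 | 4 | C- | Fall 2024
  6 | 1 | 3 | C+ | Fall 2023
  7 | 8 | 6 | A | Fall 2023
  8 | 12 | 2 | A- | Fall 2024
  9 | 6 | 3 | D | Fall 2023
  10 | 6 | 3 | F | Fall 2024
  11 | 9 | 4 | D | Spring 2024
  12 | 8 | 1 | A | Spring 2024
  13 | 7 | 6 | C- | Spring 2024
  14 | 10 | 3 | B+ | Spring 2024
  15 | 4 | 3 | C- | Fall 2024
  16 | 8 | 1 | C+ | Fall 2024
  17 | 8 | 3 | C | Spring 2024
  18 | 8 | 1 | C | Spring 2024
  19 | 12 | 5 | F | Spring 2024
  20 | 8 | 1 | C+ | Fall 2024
SELECT department, AVG(credits) AS avg_credits FROM courses GROUP BY department

Execution result:
department | avg_credits
Humanities | 3.50
Math | 4.00
Science | 4.00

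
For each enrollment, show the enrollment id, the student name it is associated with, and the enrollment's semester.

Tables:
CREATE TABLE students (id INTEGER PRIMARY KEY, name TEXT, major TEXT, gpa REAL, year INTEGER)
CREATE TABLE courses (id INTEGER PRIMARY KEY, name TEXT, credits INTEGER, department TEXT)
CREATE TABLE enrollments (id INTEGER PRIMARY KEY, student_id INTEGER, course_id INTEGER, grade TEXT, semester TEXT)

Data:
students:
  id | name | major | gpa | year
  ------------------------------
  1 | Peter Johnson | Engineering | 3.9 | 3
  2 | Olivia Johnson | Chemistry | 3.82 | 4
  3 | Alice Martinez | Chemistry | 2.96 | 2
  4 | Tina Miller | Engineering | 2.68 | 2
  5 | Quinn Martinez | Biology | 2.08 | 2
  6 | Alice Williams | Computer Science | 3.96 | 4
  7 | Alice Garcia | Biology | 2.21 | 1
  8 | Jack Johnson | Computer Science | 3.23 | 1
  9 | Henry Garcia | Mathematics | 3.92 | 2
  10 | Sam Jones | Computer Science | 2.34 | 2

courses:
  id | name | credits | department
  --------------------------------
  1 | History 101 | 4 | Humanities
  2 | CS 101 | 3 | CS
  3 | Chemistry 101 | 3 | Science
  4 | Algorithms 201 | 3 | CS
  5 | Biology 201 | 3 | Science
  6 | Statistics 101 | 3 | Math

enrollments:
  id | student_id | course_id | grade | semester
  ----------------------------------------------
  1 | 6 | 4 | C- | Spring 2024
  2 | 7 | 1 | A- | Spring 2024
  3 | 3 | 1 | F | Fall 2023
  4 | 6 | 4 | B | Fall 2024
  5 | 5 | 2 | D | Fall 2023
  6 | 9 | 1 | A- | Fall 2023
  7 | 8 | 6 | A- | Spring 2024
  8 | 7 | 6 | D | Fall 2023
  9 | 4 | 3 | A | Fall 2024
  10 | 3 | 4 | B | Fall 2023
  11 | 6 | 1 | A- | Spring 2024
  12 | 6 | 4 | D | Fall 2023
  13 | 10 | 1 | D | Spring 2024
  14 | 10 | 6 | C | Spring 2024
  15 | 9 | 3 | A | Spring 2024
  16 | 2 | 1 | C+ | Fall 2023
SELECT c.id, p.name AS student, c.semester FROM enrollments c JOIN students p ON c.student_id = p.id

Execution result:
id | student | semester
1 | Alice Williams | Spring 2024
2 | Alice Garcia | Spring 2024
3 | Alice Martinez | Fall 2023
4 | Alice Williams | Fall 2024
5 | Quinn Martinez | Fall 2023
6 | Henry Garcia | Fall 2023
7 | Jack Johnson | Spring 2024
8 | Alice Garcia | Fall 2023
9 | Tina Miller | Fall 2024
10 | Alice Martinez | Fall 2023
11 | Alice Williams | Spring 2024
12 | Alice Williams | Fall 2023
13 | Sam Jones | Spring 2024
14 | Sam Jones | Spring 2024
15 | Henry Garcia | Spring 2024
16 | Olivia Johnson | Fall 2023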